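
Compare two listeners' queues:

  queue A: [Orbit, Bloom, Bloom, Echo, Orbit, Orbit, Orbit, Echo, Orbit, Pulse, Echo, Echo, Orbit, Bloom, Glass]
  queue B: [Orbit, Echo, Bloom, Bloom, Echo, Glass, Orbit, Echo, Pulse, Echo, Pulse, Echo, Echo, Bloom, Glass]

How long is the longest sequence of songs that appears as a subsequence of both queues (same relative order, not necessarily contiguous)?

11

Pick Orbit (queue A #1, queue B #1), Bloom (queue A #2, queue B #3), Bloom (queue A #3, queue B #4), Echo (queue A #4, queue B #5), Orbit (queue A #5, queue B #7), Echo (queue A #8, queue B #10), Pulse (queue A #10, queue B #11), Echo (queue A #11, queue B #12), Echo (queue A #12, queue B #13), Bloom (queue A #14, queue B #14), Glass (queue A #15, queue B #15); all 11 songs appear in both, in order, and the DP table's final entry dp[15][15] is also 11, so no common subsequence is longer.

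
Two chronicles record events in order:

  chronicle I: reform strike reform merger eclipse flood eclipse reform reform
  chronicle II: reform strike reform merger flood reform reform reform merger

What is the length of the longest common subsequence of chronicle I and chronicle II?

7

One common subsequence of length 7: reform [1,1] → strike [2,2] → reform [3,3] → merger [4,4] → flood [6,5] → reform [8,7] → reform [9,8]. Since dp[9][9] = 7, nothing longer is possible.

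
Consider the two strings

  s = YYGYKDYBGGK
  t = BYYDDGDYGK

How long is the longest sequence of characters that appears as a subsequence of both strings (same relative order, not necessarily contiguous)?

Taking Y at s[1]=t[2], then Y at s[2]=t[3], then G at s[3]=t[6], then D at s[6]=t[7], then Y at s[7]=t[8], then G at s[10]=t[9], then K at s[11]=t[10] gives a common subsequence of length 7. The LCS DP gives dp[11][10] = 7, so this is optimal.

7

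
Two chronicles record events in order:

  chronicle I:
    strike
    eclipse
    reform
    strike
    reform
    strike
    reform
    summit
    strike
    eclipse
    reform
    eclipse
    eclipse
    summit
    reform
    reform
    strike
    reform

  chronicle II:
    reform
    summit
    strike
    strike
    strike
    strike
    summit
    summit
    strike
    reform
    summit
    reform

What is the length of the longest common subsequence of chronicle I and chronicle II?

One common subsequence of length 8: strike (chronicle I #1, chronicle II #4); then strike (chronicle I #4, chronicle II #5); then strike (chronicle I #6, chronicle II #6); then summit (chronicle I #8, chronicle II #8); then strike (chronicle I #9, chronicle II #9); then reform (chronicle I #11, chronicle II #10); then summit (chronicle I #14, chronicle II #11); then reform (chronicle I #18, chronicle II #12). Since dp[18][12] = 8, nothing longer is possible.

8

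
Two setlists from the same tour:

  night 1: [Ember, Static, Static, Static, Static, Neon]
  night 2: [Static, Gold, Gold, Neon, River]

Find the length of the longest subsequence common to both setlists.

2

Pick Static [2,1], Neon [6,4]; all 2 songs appear in both, in order. dp[6][5] = 2 confirms this is the maximum.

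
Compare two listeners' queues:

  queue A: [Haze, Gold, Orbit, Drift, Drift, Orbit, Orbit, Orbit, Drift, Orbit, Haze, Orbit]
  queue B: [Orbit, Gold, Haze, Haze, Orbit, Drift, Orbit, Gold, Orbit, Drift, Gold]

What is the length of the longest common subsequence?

6

Taking Haze [1,4], Orbit [3,5], Drift [5,6], Orbit [6,7], Orbit [8,9], Drift [9,10] gives a common subsequence of length 6. dp[12][11] = 6 confirms this is the maximum.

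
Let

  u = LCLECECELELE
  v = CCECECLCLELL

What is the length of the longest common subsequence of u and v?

Let dp[i][j] be the LCS length of the first i characters of u and the first j characters of v. dp[i][j] = dp[i-1][j-1]+1 when the i-th and j-th characters match, else max(dp[i-1][j], dp[i][j-1]).
    ·  C  C  E  C  E  C  L  C  L  E  L  L
 ·  0  0  0  0  0  0  0  0  0  0  0  0  0
 L  0  0  0  0  0  0  0  1  1  1  1  1  1
 C  0  1  1  1  1  1  1  1  2  2  2  2  2
 L  0  1  1  1  1  1  1  2  2  3  3  3  3
 E  0  1  1  2  2  2  2  2  2  3  4  4  4
 C  0  1  2  2  3  3  3  3  3  3  4  4  4
 E  0  1  2  3  3  4  4  4  4  4  4  4  4
 C  0  1  2  3  4  4  5  5  5  5  5  5  5
 E  0  1  2  3  4  5  5  5  5  5  6  6  6
 L  0  1  2  3  4  5  5  6  6  6  6  7  7
 E  0  1  2  3  4  5  5  6  6  6  7  7  7
 L  0  1  2  3  4  5  5  6  6  7  7  8  8
 E  0  1  2  3  4  5  5  6  6  7  8  8  8
dp[12][12] = 8. One LCS (by backtracking along matches): CECECELL.

8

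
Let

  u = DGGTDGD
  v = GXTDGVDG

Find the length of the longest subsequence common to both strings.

5

One common subsequence of length 5: G at u[2]=v[1]; then T at u[4]=v[3]; then D at u[5]=v[4]; then G at u[6]=v[5]; then D at u[7]=v[7], and the DP table's final entry dp[7][8] is also 5, so no common subsequence is longer.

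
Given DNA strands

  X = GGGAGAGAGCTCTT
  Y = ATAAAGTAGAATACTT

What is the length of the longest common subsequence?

Match G at X[1]=Y[6]; then A at X[4]=Y[8]; then G at X[5]=Y[9]; then A at X[6]=Y[10]; then A at X[8]=Y[11]; then T at X[11]=Y[12]; then C at X[12]=Y[14]; then T at X[13]=Y[15]; then T at X[14]=Y[16] — 9 bases in the same relative order in both. The LCS DP gives dp[14][16] = 9, so this is optimal.

9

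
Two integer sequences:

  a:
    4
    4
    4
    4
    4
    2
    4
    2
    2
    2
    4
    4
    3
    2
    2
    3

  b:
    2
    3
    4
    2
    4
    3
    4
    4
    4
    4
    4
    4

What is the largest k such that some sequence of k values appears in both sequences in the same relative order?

8

Match 4 at a[1]=b[3] → 4 at a[2]=b[5] → 4 at a[3]=b[7] → 4 at a[4]=b[8] → 4 at a[5]=b[9] → 4 at a[7]=b[10] → 4 at a[11]=b[11] → 4 at a[12]=b[12] — 8 values in the same relative order in both. The LCS DP gives dp[16][12] = 8, so this is optimal.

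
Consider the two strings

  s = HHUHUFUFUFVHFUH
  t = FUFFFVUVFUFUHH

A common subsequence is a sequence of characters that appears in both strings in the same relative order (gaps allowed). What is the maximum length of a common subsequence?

Taking U [3,2], U [5,7], F [6,9], U [7,10], F [8,11], U [9,12], H [12,13], H [15,14] gives a common subsequence of length 8. The LCS DP gives dp[15][14] = 8, so this is optimal.

8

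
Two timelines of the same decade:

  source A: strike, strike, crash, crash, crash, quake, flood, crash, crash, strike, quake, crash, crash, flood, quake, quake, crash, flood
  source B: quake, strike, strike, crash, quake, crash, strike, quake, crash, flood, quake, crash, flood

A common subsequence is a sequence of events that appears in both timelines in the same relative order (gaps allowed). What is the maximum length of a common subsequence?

12

One common subsequence of length 12: strike [1,2] → strike [2,3] → crash [5,4] → quake [6,5] → crash [9,6] → strike [10,7] → quake [11,8] → crash [13,9] → flood [14,10] → quake [16,11] → crash [17,12] → flood [18,13], and the DP table's final entry dp[18][13] is also 12, so no common subsequence is longer.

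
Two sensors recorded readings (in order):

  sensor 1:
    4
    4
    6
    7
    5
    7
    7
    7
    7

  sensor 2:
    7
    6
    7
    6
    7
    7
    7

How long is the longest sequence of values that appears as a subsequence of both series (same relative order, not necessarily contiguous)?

5

Match 6 (sensor 1 #3, sensor 2 #2), then 7 (sensor 1 #4, sensor 2 #3), then 7 (sensor 1 #7, sensor 2 #5), then 7 (sensor 1 #8, sensor 2 #6), then 7 (sensor 1 #9, sensor 2 #7) — 5 values in the same relative order in both. The LCS DP gives dp[9][7] = 5, so this is optimal.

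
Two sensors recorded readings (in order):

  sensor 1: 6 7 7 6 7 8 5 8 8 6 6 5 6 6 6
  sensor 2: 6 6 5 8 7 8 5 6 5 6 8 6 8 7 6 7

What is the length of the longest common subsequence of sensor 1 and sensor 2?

10

Pick 6 (sensor 1 #1, sensor 2 #1); then 6 (sensor 1 #4, sensor 2 #2); then 7 (sensor 1 #5, sensor 2 #5); then 8 (sensor 1 #6, sensor 2 #6); then 5 (sensor 1 #7, sensor 2 #7); then 6 (sensor 1 #11, sensor 2 #8); then 5 (sensor 1 #12, sensor 2 #9); then 6 (sensor 1 #13, sensor 2 #10); then 6 (sensor 1 #14, sensor 2 #12); then 6 (sensor 1 #15, sensor 2 #15); all 10 values appear in both, in order, and the DP table's final entry dp[15][16] is also 10, so no common subsequence is longer.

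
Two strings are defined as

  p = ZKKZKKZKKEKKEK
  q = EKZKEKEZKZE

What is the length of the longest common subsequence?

7

One common subsequence of length 7: Z at p[1]=q[3] → K at p[2]=q[4] → K at p[3]=q[6] → Z at p[4]=q[8] → K at p[6]=q[9] → Z at p[7]=q[10] → E at p[13]=q[11]. dp[14][11] = 7 confirms this is the maximum.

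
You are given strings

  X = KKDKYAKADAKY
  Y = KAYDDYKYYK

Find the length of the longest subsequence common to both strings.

5

Let dp[i][j] be the LCS length of the first i characters of X and the first j characters of Y. dp[i][j] = dp[i-1][j-1]+1 when the i-th and j-th characters match, else max(dp[i-1][j], dp[i][j-1]).
    ·  K  A  Y  D  D  Y  K  Y  Y  K
 ·  0  0  0  0  0  0  0  0  0  0  0
 K  0  1  1  1  1  1  1  1  1  1  1
 K  0  1  1  1  1  1  1  2  2  2  2
 D  0  1  1  1  2  2  2  2  2  2  2
 K  0  1  1  1  2  2  2  3  3  3  3
 Y  0  1  1  2  2  2  3  3  4  4  4
 A  0  1  2  2  2  2  3  3  4  4  4
 K  0  1  2  2  2  2  3  4  4  4  5
 A  0  1  2  2  2  2  3  4  4  4  5
 D  0  1  2  2  3  3  3  4  4  4  5
 A  0  1  2  2  3  3  3  4  4  4  5
 K  0  1  2  2  3  3  3  4  4  4  5
 Y  0  1  2  3  3  3  4  4  5  5  5
dp[12][10] = 5. One LCS (by backtracking along matches): KDKYK.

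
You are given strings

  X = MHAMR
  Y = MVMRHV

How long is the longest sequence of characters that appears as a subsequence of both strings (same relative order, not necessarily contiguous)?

3

Let dp[i][j] be the LCS length of the first i characters of X and the first j characters of Y. dp[i][j] = dp[i-1][j-1]+1 when the i-th and j-th characters match, else max(dp[i-1][j], dp[i][j-1]).
    ·  M  V  M  R  H  V
 ·  0  0  0  0  0  0  0
 M  0  1  1  1  1  1  1
 H  0  1  1  1  1  2  2
 A  0  1  1  1  1  2  2
 M  0  1  1  2  2  2  2
 R  0  1  1  2  3  3  3
dp[5][6] = 3. One LCS (by backtracking along matches): MMR.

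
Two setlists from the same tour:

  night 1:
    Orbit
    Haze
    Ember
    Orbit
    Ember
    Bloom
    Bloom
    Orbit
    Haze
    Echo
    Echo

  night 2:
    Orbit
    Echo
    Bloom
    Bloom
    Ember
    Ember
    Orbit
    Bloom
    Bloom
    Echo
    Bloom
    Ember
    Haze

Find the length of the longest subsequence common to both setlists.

6

Pick Orbit [1,1]; then Ember [3,6]; then Orbit [4,7]; then Bloom [6,9]; then Bloom [7,11]; then Haze [9,13]; all 6 songs appear in both, in order. Since dp[11][13] = 6, nothing longer is possible.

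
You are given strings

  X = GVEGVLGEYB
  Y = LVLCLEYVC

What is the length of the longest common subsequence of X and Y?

Taking V [2,2], L [6,5], E [8,6], Y [9,7] gives a common subsequence of length 4, and the DP table's final entry dp[10][9] is also 4, so no common subsequence is longer.

4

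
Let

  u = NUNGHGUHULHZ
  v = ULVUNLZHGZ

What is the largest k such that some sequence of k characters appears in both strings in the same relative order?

Pick U [2,4], N [3,5], H [5,8], G [6,9], Z [12,10]; all 5 characters appear in both, in order. Since dp[12][10] = 5, nothing longer is possible.

5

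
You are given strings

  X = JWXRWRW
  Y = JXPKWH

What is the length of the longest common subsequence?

3

Pick J [1,1], then X [3,2], then W [5,5]; all 3 characters appear in both, in order. dp[7][6] = 3 confirms this is the maximum.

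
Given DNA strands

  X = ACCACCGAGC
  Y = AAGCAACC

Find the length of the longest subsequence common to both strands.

Match A (X #1, Y #2), C (X #2, Y #4), A (X #4, Y #6), C (X #6, Y #7), C (X #10, Y #8) — 5 bases in the same relative order in both. The LCS DP gives dp[10][8] = 5, so this is optimal.

5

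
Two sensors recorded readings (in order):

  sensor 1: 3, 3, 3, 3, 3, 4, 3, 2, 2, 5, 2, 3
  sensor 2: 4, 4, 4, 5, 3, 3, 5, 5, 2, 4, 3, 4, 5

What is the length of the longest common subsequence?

5

One common subsequence of length 5: 3 [1,5]; then 3 [2,6]; then 3 [5,11]; then 4 [6,12]; then 5 [10,13], and the DP table's final entry dp[12][13] is also 5, so no common subsequence is longer.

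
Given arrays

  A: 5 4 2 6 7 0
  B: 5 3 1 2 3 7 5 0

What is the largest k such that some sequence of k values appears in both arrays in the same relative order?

4

Match 5 [1,1], 2 [3,4], 7 [5,6], 0 [6,8] — 4 values in the same relative order in both. Since dp[6][8] = 4, nothing longer is possible.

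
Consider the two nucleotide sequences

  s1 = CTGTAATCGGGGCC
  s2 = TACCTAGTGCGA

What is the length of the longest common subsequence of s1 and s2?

Pick C (s1 #1, s2 #4), then T (s1 #2, s2 #5), then G (s1 #3, s2 #7), then T (s1 #4, s2 #8), then C (s1 #8, s2 #10), then G (s1 #9, s2 #11); all 6 bases appear in both, in order, and the DP table's final entry dp[14][12] is also 6, so no common subsequence is longer.

6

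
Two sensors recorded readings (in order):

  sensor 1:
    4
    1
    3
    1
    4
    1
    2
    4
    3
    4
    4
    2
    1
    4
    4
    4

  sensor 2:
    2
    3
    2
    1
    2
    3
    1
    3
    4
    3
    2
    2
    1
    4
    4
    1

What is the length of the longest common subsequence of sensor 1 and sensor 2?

Taking 1 at sensor 1[2]=sensor 2[4] → 3 at sensor 1[3]=sensor 2[6] → 1 at sensor 1[4]=sensor 2[7] → 4 at sensor 1[5]=sensor 2[9] → 2 at sensor 1[7]=sensor 2[11] → 2 at sensor 1[12]=sensor 2[12] → 1 at sensor 1[13]=sensor 2[13] → 4 at sensor 1[14]=sensor 2[14] → 4 at sensor 1[15]=sensor 2[15] gives a common subsequence of length 9, and the DP table's final entry dp[16][16] is also 9, so no common subsequence is longer.

9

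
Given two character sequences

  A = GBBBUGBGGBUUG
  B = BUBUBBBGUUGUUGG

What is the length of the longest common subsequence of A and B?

9

Match B (A #2, B #3), then B (A #3, B #5), then B (A #4, B #6), then B (A #7, B #7), then G (A #8, B #8), then G (A #9, B #11), then U (A #11, B #12), then U (A #12, B #13), then G (A #13, B #15) — 9 characters in the same relative order in both. dp[13][15] = 9 confirms this is the maximum.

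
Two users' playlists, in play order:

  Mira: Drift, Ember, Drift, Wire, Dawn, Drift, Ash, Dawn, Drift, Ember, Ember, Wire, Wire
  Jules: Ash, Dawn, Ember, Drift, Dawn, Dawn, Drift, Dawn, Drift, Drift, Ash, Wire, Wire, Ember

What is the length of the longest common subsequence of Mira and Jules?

Pick Ember [2,3] → Drift [3,4] → Dawn [5,6] → Drift [6,7] → Dawn [8,8] → Drift [9,10] → Wire [12,12] → Wire [13,13]; all 8 songs appear in both, in order, and the DP table's final entry dp[13][14] is also 8, so no common subsequence is longer.

8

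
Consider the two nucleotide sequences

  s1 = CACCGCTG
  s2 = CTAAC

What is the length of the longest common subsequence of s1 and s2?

3

One common subsequence of length 3: C [1,1], then A [2,4], then C [6,5]. Since dp[8][5] = 3, nothing longer is possible.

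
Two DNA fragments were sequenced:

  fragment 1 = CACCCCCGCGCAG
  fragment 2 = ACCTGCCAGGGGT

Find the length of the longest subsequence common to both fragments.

8

Match A (fragment 1 #2, fragment 2 #1); then C (fragment 1 #3, fragment 2 #2); then C (fragment 1 #4, fragment 2 #3); then C (fragment 1 #5, fragment 2 #6); then C (fragment 1 #6, fragment 2 #7); then G (fragment 1 #8, fragment 2 #10); then G (fragment 1 #10, fragment 2 #11); then G (fragment 1 #13, fragment 2 #12) — 8 bases in the same relative order in both. dp[13][13] = 8 confirms this is the maximum.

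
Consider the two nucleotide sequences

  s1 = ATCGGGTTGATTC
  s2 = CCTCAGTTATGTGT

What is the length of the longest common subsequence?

8

Pick T [2,3], C [3,4], G [4,6], T [7,8], T [8,10], G [9,11], T [11,12], T [12,14]; all 8 bases appear in both, in order. Since dp[13][14] = 8, nothing longer is possible.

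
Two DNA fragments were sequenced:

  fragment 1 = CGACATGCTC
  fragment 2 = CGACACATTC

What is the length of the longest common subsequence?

Taking C (fragment 1 #1, fragment 2 #1), G (fragment 1 #2, fragment 2 #2), A (fragment 1 #3, fragment 2 #5), C (fragment 1 #4, fragment 2 #6), A (fragment 1 #5, fragment 2 #7), T (fragment 1 #6, fragment 2 #8), T (fragment 1 #9, fragment 2 #9), C (fragment 1 #10, fragment 2 #10) gives a common subsequence of length 8. The LCS DP gives dp[10][10] = 8, so this is optimal.

8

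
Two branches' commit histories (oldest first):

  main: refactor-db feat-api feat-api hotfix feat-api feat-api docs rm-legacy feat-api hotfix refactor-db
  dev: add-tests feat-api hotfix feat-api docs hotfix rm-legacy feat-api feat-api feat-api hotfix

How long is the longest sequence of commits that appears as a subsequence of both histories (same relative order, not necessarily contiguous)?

One common subsequence of length 7: feat-api at main[2]=dev[2], then feat-api at main[3]=dev[4], then hotfix at main[4]=dev[6], then feat-api at main[5]=dev[8], then feat-api at main[6]=dev[9], then feat-api at main[9]=dev[10], then hotfix at main[10]=dev[11], and the DP table's final entry dp[11][11] is also 7, so no common subsequence is longer.

7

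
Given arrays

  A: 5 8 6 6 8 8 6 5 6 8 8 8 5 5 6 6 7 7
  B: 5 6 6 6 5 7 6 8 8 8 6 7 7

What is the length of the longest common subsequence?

Match 5 (A #1, B #1), 6 (A #3, B #2), 6 (A #4, B #3), 6 (A #7, B #4), 5 (A #8, B #5), 6 (A #9, B #7), 8 (A #10, B #8), 8 (A #11, B #9), 8 (A #12, B #10), 6 (A #16, B #11), 7 (A #17, B #12), 7 (A #18, B #13) — 12 values in the same relative order in both. The LCS DP gives dp[18][13] = 12, so this is optimal.

12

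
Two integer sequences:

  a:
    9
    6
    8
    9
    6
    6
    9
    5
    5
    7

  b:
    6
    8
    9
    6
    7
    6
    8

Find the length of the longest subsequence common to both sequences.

One common subsequence of length 5: 6 [2,1] → 8 [3,2] → 9 [4,3] → 6 [5,4] → 6 [6,6], and the DP table's final entry dp[10][7] is also 5, so no common subsequence is longer.

5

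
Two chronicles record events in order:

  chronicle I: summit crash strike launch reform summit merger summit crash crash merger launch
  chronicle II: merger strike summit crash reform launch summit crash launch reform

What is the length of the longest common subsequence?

Pick summit [1,3]; then crash [2,4]; then launch [4,6]; then summit [8,7]; then crash [10,8]; then launch [12,9]; all 6 events appear in both, in order. Since dp[12][10] = 6, nothing longer is possible.

6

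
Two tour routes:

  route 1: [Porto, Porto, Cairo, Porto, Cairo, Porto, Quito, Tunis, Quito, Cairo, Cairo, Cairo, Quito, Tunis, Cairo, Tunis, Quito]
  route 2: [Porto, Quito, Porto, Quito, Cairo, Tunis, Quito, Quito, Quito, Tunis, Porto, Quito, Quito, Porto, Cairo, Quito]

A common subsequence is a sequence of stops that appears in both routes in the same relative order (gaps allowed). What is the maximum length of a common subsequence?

9

One common subsequence of length 9: Porto [1,1]; then Porto [2,3]; then Cairo [3,5]; then Quito [7,9]; then Tunis [8,10]; then Quito [9,12]; then Quito [13,13]; then Cairo [15,15]; then Quito [17,16], and the DP table's final entry dp[17][16] is also 9, so no common subsequence is longer.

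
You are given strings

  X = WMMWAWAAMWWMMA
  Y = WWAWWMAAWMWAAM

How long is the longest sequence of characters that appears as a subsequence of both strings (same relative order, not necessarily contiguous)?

Match W [1,1]; then W [4,2]; then A [5,3]; then W [6,5]; then A [7,7]; then A [8,8]; then M [9,10]; then W [10,11]; then M [13,14] — 9 characters in the same relative order in both. The LCS DP gives dp[14][14] = 9, so this is optimal.

9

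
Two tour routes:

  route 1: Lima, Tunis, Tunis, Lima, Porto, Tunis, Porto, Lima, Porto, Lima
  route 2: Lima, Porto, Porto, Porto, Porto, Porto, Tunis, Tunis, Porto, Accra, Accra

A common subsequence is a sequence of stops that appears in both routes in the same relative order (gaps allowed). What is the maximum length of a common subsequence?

4

One common subsequence of length 4: Lima (route 1 #1, route 2 #1) → Tunis (route 1 #2, route 2 #7) → Tunis (route 1 #3, route 2 #8) → Porto (route 1 #5, route 2 #9). The LCS DP gives dp[10][11] = 4, so this is optimal.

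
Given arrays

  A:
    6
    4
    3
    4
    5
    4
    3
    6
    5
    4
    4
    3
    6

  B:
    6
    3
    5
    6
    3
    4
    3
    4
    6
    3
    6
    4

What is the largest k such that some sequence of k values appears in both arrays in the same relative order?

8

Taking 6 (A #1, B #1) → 3 (A #3, B #2) → 5 (A #5, B #3) → 4 (A #6, B #6) → 3 (A #7, B #7) → 6 (A #8, B #9) → 3 (A #12, B #10) → 6 (A #13, B #11) gives a common subsequence of length 8. Since dp[13][12] = 8, nothing longer is possible.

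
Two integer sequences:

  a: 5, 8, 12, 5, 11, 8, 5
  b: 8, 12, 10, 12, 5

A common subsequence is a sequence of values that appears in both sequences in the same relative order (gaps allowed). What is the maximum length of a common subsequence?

3

Taking 8 at a[2]=b[1], 12 at a[3]=b[4], 5 at a[7]=b[5] gives a common subsequence of length 3, and the DP table's final entry dp[7][5] is also 3, so no common subsequence is longer.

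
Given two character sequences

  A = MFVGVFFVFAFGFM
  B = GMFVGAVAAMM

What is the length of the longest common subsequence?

Taking M (A #1, B #2) → F (A #2, B #3) → V (A #3, B #4) → G (A #4, B #5) → V (A #5, B #7) → A (A #10, B #9) → M (A #14, B #11) gives a common subsequence of length 7, and the DP table's final entry dp[14][11] is also 7, so no common subsequence is longer.

7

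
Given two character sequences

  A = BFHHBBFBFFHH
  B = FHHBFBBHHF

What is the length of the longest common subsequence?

8

Taking F [2,1], H [3,2], H [4,3], B [5,4], B [6,6], B [8,7], H [11,8], H [12,9] gives a common subsequence of length 8. The LCS DP gives dp[12][10] = 8, so this is optimal.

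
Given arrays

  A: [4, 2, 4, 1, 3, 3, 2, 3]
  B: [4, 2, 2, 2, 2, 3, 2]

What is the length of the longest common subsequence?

Let dp[i][j] be the LCS length of the first i values of A and the first j values of B. dp[i][j] = dp[i-1][j-1]+1 when the i-th and j-th values match, else max(dp[i-1][j], dp[i][j-1]).
    ·  4  2  2  2  2  3  2
 ·  0  0  0  0  0  0  0  0
 4  0  1  1  1  1  1  1  1
 2  0  1  2  2  2  2  2  2
 4  0  1  2  2  2  2  2  2
 1  0  1  2  2  2  2  2  2
 3  0  1  2  2  2  2  3  3
 3  0  1  2  2  2  2  3  3
 2  0  1  2  3  3  3  3  4
 3  0  1  2  3  3  3  4  4
dp[8][7] = 4. One LCS (by backtracking along matches): 4, 2, 3, 2.

4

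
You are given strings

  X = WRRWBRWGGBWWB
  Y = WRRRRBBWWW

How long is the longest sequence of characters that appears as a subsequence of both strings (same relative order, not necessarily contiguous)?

7

Let dp[i][j] be the LCS length of the first i characters of X and the first j characters of Y. dp[i][j] = dp[i-1][j-1]+1 when the i-th and j-th characters match, else max(dp[i-1][j], dp[i][j-1]).
    ·  W  R  R  R  R  B  B  W  W  W
 ·  0  0  0  0  0  0  0  0  0  0  0
 W  0  1  1  1  1  1  1  1  1  1  1
 R  0  1  2  2  2  2  2  2  2  2  2
 R  0  1  2  3  3  3  3  3  3  3  3
 W  0  1  2  3  3  3  3  3  4  4  4
 B  0  1  2  3  3  3  4  4  4  4  4
 R  0  1  2  3  4  4  4  4  4  4  4
 W  0  1  2  3  4  4  4  4  5  5  5
 G  0  1  2  3  4  4  4  4  5  5  5
 G  0  1  2  3  4  4  4  4  5  5  5
 B  0  1  2  3  4  4  5  5  5  5  5
 W  0  1  2  3  4  4  5  5  6  6  6
 W  0  1  2  3  4  4  5  5  6  7  7
 B  0  1  2  3  4  4  5  6  6  7  7
dp[13][10] = 7. One LCS (by backtracking along matches): WRRBWWW.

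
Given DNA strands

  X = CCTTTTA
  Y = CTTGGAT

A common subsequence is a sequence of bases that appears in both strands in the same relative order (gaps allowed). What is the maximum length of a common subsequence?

4

Taking C [2,1]; then T [3,2]; then T [4,3]; then T [6,7] gives a common subsequence of length 4, and the DP table's final entry dp[7][7] is also 4, so no common subsequence is longer.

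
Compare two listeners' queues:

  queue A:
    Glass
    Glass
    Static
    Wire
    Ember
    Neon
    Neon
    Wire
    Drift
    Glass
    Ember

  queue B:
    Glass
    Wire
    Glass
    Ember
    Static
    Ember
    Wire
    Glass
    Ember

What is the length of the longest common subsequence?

Pick Glass (queue A #1, queue B #1), then Glass (queue A #2, queue B #3), then Static (queue A #3, queue B #5), then Ember (queue A #5, queue B #6), then Wire (queue A #8, queue B #7), then Glass (queue A #10, queue B #8), then Ember (queue A #11, queue B #9); all 7 songs appear in both, in order. Since dp[11][9] = 7, nothing longer is possible.

7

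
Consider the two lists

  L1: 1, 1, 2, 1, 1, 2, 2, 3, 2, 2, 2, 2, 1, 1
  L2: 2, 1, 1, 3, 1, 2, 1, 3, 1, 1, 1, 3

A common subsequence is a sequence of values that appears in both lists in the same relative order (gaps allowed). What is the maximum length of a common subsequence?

Match 1 at L1[1]=L2[3]; then 1 at L1[2]=L2[5]; then 2 at L1[3]=L2[6]; then 1 at L1[4]=L2[7]; then 1 at L1[5]=L2[9]; then 1 at L1[13]=L2[10]; then 1 at L1[14]=L2[11] — 7 values in the same relative order in both. dp[14][12] = 7 confirms this is the maximum.

7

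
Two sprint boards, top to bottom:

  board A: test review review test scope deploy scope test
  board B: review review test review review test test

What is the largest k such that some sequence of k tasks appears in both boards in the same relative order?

Pick test at board A[1]=board B[3]; then review at board A[2]=board B[4]; then review at board A[3]=board B[5]; then test at board A[4]=board B[6]; then test at board A[8]=board B[7]; all 5 tasks appear in both, in order. Since dp[8][7] = 5, nothing longer is possible.

5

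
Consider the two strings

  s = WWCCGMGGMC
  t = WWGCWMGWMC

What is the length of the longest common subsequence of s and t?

Taking W (s #1, t #1) → W (s #2, t #2) → C (s #3, t #4) → M (s #6, t #6) → G (s #7, t #7) → M (s #9, t #9) → C (s #10, t #10) gives a common subsequence of length 7. The LCS DP gives dp[10][10] = 7, so this is optimal.

7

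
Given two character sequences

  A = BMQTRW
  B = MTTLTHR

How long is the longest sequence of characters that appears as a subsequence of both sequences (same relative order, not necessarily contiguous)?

Match M [2,1], then T [4,5], then R [5,7] — 3 characters in the same relative order in both. The LCS DP gives dp[6][7] = 3, so this is optimal.

3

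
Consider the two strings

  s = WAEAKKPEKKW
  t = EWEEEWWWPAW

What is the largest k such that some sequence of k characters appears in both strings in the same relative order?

Let dp[i][j] be the LCS length of the first i characters of s and the first j characters of t. dp[i][j] = dp[i-1][j-1]+1 when the i-th and j-th characters match, else max(dp[i-1][j], dp[i][j-1]).
    ·  E  W  E  E  E  W  W  W  P  A  W
 ·  0  0  0  0  0  0  0  0  0  0  0  0
 W  0  0  1  1  1  1  1  1  1  1  1  1
 A  0  0  1  1  1  1  1  1  1  1  2  2
 E  0  1  1  2  2  2  2  2  2  2  2  2
 A  0  1  1  2  2  2  2  2  2  2  3  3
 K  0  1  1  2  2  2  2  2  2  2  3  3
 K  0  1  1  2  2  2  2  2  2  2  3  3
 P  0  1  1  2  2  2  2  2  2  3  3  3
 E  0  1  1  2  3  3  3  3  3  3  3  3
 K  0  1  1  2  3  3  3  3  3  3  3  3
 K  0  1  1  2  3  3  3  3  3  3  3  3
 W  0  1  2  2  3  3  4  4  4  4  4  4
dp[11][11] = 4. One LCS (by backtracking along matches): WEAW.

4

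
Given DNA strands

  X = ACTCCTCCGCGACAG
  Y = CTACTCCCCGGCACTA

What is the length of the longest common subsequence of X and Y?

12

Match A [1,3], C [2,4], T [3,5], C [4,6], C [5,7], C [7,8], C [8,9], G [9,11], C [10,12], A [12,13], C [13,14], A [14,16] — 12 bases in the same relative order in both. The LCS DP gives dp[15][16] = 12, so this is optimal.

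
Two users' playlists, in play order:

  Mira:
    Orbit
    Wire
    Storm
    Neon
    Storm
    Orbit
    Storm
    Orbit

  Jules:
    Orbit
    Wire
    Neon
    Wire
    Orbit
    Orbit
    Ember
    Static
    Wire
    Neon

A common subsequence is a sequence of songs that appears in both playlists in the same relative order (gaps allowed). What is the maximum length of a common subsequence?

5

Pick Orbit at Mira[1]=Jules[1], Wire at Mira[2]=Jules[2], Neon at Mira[4]=Jules[3], Orbit at Mira[6]=Jules[5], Orbit at Mira[8]=Jules[6]; all 5 songs appear in both, in order, and the DP table's final entry dp[8][10] is also 5, so no common subsequence is longer.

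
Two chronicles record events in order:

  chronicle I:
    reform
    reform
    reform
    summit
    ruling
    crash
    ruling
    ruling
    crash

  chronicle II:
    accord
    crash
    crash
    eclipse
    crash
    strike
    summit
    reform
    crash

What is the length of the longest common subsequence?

2

One common subsequence of length 2: reform [3,8] → crash [9,9]. Since dp[9][9] = 2, nothing longer is possible.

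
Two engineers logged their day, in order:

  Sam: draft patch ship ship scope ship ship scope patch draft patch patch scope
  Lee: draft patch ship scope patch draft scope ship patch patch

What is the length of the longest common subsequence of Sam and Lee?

Taking draft [1,1]; then patch [2,2]; then ship [7,3]; then scope [8,4]; then patch [9,5]; then draft [10,6]; then patch [11,9]; then patch [12,10] gives a common subsequence of length 8. dp[13][10] = 8 confirms this is the maximum.

8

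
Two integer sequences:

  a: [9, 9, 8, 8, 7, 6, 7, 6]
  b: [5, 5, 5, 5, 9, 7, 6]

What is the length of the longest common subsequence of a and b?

3

Let dp[i][j] be the LCS length of the first i values of a and the first j values of b. dp[i][j] = dp[i-1][j-1]+1 when the i-th and j-th values match, else max(dp[i-1][j], dp[i][j-1]).
    ·  5  5  5  5  9  7  6
 ·  0  0  0  0  0  0  0  0
 9  0  0  0  0  0  1  1  1
 9  0  0  0  0  0  1  1  1
 8  0  0  0  0  0  1  1  1
 8  0  0  0  0  0  1  1  1
 7  0  0  0  0  0  1  2  2
 6  0  0  0  0  0  1  2  3
 7  0  0  0  0  0  1  2  3
 6  0  0  0  0  0  1  2  3
dp[8][7] = 3. One LCS (by backtracking along matches): 9, 7, 6.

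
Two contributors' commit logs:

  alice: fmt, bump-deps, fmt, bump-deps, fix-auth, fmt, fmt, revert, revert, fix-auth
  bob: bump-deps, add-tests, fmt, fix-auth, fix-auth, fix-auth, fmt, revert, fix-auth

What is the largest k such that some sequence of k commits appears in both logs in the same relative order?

Pick bump-deps (alice #2, bob #1); then fmt (alice #3, bob #3); then fix-auth (alice #5, bob #6); then fmt (alice #7, bob #7); then revert (alice #9, bob #8); then fix-auth (alice #10, bob #9); all 6 commits appear in both, in order, and the DP table's final entry dp[10][9] is also 6, so no common subsequence is longer.

6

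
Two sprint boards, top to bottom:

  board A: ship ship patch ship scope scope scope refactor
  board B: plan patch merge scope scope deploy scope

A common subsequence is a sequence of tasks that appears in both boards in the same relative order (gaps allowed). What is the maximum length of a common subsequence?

Pick patch at board A[3]=board B[2]; then scope at board A[5]=board B[4]; then scope at board A[6]=board B[5]; then scope at board A[7]=board B[7]; all 4 tasks appear in both, in order, and the DP table's final entry dp[8][7] is also 4, so no common subsequence is longer.

4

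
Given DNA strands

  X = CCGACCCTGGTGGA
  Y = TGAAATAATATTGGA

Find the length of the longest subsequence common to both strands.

7

Match G at X[3]=Y[2], then A at X[4]=Y[10], then T at X[8]=Y[11], then T at X[11]=Y[12], then G at X[12]=Y[13], then G at X[13]=Y[14], then A at X[14]=Y[15] — 7 bases in the same relative order in both. Since dp[14][15] = 7, nothing longer is possible.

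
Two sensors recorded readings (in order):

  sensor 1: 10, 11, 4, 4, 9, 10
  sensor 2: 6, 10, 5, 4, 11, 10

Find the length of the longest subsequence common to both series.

3

Let dp[i][j] be the LCS length of the first i values of sensor 1 and the first j values of sensor 2. dp[i][j] = dp[i-1][j-1]+1 when the i-th and j-th values match, else max(dp[i-1][j], dp[i][j-1]).
    ·  6 10  5  4 11 10
 ·  0  0  0  0  0  0  0
10  0  0  1  1  1  1  1
11  0  0  1  1  1  2  2
 4  0  0  1  1  2  2  2
 4  0  0  1  1  2  2  2
 9  0  0  1  1  2  2  2
10  0  0  1  1  2  2  3
dp[6][6] = 3. One LCS (by backtracking along matches): 10, 11, 10.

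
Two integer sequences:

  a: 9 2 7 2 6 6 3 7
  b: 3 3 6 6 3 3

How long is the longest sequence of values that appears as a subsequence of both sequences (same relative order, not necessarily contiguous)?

3

Taking 6 (a #5, b #3), then 6 (a #6, b #4), then 3 (a #7, b #6) gives a common subsequence of length 3. dp[8][6] = 3 confirms this is the maximum.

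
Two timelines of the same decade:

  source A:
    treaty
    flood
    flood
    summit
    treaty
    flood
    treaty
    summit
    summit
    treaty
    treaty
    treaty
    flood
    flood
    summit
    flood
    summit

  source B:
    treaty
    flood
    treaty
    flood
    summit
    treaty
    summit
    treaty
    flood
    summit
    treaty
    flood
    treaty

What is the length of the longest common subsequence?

Match treaty at source A[1]=source B[1] → flood at source A[2]=source B[2] → flood at source A[3]=source B[4] → summit at source A[4]=source B[5] → treaty at source A[7]=source B[6] → summit at source A[9]=source B[7] → treaty at source A[12]=source B[8] → flood at source A[14]=source B[9] → summit at source A[15]=source B[10] → flood at source A[16]=source B[12] — 10 events in the same relative order in both. The LCS DP gives dp[17][13] = 10, so this is optimal.

10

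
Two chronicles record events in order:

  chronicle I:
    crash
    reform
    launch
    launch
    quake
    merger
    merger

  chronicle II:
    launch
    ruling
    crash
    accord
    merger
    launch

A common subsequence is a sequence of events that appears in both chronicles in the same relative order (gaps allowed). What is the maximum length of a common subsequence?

Pick crash [1,3], then launch [4,6]; all 2 events appear in both, in order. Since dp[7][6] = 2, nothing longer is possible.

2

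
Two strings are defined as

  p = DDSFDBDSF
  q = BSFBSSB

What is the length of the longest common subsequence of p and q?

Taking S at p[3]=q[2] → F at p[4]=q[3] → B at p[6]=q[4] → S at p[8]=q[6] gives a common subsequence of length 4. Since dp[9][7] = 4, nothing longer is possible.

4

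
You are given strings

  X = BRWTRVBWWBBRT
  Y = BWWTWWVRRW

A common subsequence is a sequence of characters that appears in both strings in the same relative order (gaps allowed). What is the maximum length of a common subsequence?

6

Taking B at X[1]=Y[1], then W at X[3]=Y[3], then T at X[4]=Y[4], then W at X[8]=Y[5], then W at X[9]=Y[6], then R at X[12]=Y[9] gives a common subsequence of length 6. Since dp[13][10] = 6, nothing longer is possible.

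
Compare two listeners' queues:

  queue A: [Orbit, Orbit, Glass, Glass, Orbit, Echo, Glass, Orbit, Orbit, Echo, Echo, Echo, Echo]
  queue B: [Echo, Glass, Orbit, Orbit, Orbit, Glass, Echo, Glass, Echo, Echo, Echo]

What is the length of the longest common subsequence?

8

Taking Orbit at queue A[1]=queue B[4], then Orbit at queue A[2]=queue B[5], then Glass at queue A[4]=queue B[6], then Echo at queue A[6]=queue B[7], then Glass at queue A[7]=queue B[8], then Echo at queue A[11]=queue B[9], then Echo at queue A[12]=queue B[10], then Echo at queue A[13]=queue B[11] gives a common subsequence of length 8. The LCS DP gives dp[13][11] = 8, so this is optimal.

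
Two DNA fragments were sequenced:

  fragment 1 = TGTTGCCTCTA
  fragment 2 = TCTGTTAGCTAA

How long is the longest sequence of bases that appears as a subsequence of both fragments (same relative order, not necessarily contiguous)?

8

One common subsequence of length 8: T at fragment 1[1]=fragment 2[3]; then G at fragment 1[2]=fragment 2[4]; then T at fragment 1[3]=fragment 2[5]; then T at fragment 1[4]=fragment 2[6]; then G at fragment 1[5]=fragment 2[8]; then C at fragment 1[7]=fragment 2[9]; then T at fragment 1[8]=fragment 2[10]; then A at fragment 1[11]=fragment 2[12]. The LCS DP gives dp[11][12] = 8, so this is optimal.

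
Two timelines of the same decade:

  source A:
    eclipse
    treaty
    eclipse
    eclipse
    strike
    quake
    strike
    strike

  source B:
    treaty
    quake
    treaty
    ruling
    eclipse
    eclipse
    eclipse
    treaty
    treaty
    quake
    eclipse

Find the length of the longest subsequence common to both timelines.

One common subsequence of length 4: eclipse at source A[1]=source B[5]; then eclipse at source A[3]=source B[6]; then eclipse at source A[4]=source B[7]; then quake at source A[6]=source B[10]. The LCS DP gives dp[8][11] = 4, so this is optimal.

4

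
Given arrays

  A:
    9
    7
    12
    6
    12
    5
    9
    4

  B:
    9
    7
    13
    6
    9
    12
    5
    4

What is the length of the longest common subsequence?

6

One common subsequence of length 6: 9 at A[1]=B[1] → 7 at A[2]=B[2] → 6 at A[4]=B[4] → 12 at A[5]=B[6] → 5 at A[6]=B[7] → 4 at A[8]=B[8]. dp[8][8] = 6 confirms this is the maximum.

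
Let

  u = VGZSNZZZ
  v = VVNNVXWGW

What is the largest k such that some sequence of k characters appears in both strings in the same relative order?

One common subsequence of length 2: V [1,5] → G [2,8], and the DP table's final entry dp[8][9] is also 2, so no common subsequence is longer.

2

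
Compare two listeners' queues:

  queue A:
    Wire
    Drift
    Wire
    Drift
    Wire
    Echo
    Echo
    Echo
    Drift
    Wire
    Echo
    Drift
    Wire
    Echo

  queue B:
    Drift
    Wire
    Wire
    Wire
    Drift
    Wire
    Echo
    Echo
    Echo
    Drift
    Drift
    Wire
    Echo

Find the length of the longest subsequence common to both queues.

11

One common subsequence of length 11: Wire at queue A[1]=queue B[3]; then Wire at queue A[3]=queue B[4]; then Drift at queue A[4]=queue B[5]; then Wire at queue A[5]=queue B[6]; then Echo at queue A[6]=queue B[7]; then Echo at queue A[7]=queue B[8]; then Echo at queue A[8]=queue B[9]; then Drift at queue A[9]=queue B[10]; then Drift at queue A[12]=queue B[11]; then Wire at queue A[13]=queue B[12]; then Echo at queue A[14]=queue B[13]. The LCS DP gives dp[14][13] = 11, so this is optimal.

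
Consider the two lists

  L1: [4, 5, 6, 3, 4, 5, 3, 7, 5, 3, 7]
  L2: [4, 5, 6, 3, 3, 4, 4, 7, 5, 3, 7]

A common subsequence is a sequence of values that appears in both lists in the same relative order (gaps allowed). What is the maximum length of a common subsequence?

One common subsequence of length 9: 4 (L1 #1, L2 #1), 5 (L1 #2, L2 #2), 6 (L1 #3, L2 #3), 3 (L1 #4, L2 #5), 4 (L1 #5, L2 #7), 7 (L1 #8, L2 #8), 5 (L1 #9, L2 #9), 3 (L1 #10, L2 #10), 7 (L1 #11, L2 #11), and the DP table's final entry dp[11][11] is also 9, so no common subsequence is longer.

9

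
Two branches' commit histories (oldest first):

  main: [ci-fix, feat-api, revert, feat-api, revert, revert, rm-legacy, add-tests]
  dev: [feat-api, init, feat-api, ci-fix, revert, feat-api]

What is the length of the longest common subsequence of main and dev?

Match ci-fix (main #1, dev #4); then revert (main #3, dev #5); then feat-api (main #4, dev #6) — 3 commits in the same relative order in both, and the DP table's final entry dp[8][6] is also 3, so no common subsequence is longer.

3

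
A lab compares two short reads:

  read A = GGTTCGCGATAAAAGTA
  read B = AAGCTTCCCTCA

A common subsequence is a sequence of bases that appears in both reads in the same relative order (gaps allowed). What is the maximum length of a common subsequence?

Match G [1,3] → T [3,5] → T [4,6] → C [5,8] → C [7,9] → T [10,10] → A [17,12] — 7 bases in the same relative order in both. The LCS DP gives dp[17][12] = 7, so this is optimal.

7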